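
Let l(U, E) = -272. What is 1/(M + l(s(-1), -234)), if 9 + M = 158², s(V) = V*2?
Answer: 1/24683 ≈ 4.0514e-5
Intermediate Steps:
s(V) = 2*V
M = 24955 (M = -9 + 158² = -9 + 24964 = 24955)
1/(M + l(s(-1), -234)) = 1/(24955 - 272) = 1/24683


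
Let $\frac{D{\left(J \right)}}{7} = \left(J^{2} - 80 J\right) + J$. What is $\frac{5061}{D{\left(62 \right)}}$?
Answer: $- \frac{723}{1054} \approx -0.68596$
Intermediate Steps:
$D{\left(J \right)} = - 553 J + 7 J^{2}$ ($D{\left(J \right)} = 7 \left(\left(J^{2} - 80 J\right) + J\right) = 7 \left(J^{2} - 79 J\right) = - 553 J + 7 J^{2}$)
$\frac{5061}{D{\left(62 \right)}} = \frac{5061}{7 \cdot 62 \left(-79 + 62\right)} = \frac{5061}{7 \cdot 62 \left(-17\right)} = \frac{5061}{-7378} = 5061 \left(- \frac{1}{7378}\right) = - \frac{723}{1054}$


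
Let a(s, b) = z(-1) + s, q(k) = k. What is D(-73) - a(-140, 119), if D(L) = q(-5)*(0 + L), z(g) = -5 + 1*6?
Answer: 504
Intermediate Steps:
z(g) = 1 (z(g) = -5 + 6 = 1)
a(s, b) = 1 + s
D(L) = -5*L (D(L) = -5*(0 + L) = -5*L)
D(-73) - a(-140, 119) = -5*(-73) - (1 - 140) = 365 - 1*(-139) = 365 + 139 = 504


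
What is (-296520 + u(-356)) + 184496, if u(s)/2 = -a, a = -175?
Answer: -111674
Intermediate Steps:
u(s) = 350 (u(s) = 2*(-1*(-175)) = 2*175 = 350)
(-296520 + u(-356)) + 184496 = (-296520 + 350) + 184496 = -296170 + 184496 = -111674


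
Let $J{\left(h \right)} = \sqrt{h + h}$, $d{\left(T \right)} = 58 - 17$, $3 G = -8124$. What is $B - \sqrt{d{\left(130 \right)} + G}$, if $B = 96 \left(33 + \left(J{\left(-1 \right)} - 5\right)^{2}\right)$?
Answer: $5376 - i \sqrt{2667} - 960 i \sqrt{2} \approx 5376.0 - 1409.3 i$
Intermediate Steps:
$G = -2708$ ($G = \frac{1}{3} \left(-8124\right) = -2708$)
$d{\left(T \right)} = 41$ ($d{\left(T \right)} = 58 - 17 = 41$)
$J{\left(h \right)} = \sqrt{2} \sqrt{h}$ ($J{\left(h \right)} = \sqrt{2 h} = \sqrt{2} \sqrt{h}$)
$B = 3168 + 96 \left(-5 + i \sqrt{2}\right)^{2}$ ($B = 96 \left(33 + \left(\sqrt{2} \sqrt{-1} - 5\right)^{2}\right) = 96 \left(33 + \left(\sqrt{2} i - 5\right)^{2}\right) = 96 \left(33 + \left(i \sqrt{2} - 5\right)^{2}\right) = 96 \left(33 + \left(-5 + i \sqrt{2}\right)^{2}\right) = 3168 + 96 \left(-5 + i \sqrt{2}\right)^{2} \approx 5376.0 - 1357.6 i$)
$B - \sqrt{d{\left(130 \right)} + G} = \left(5376 - 960 i \sqrt{2}\right) - \sqrt{41 - 2708} = \left(5376 - 960 i \sqrt{2}\right) - \sqrt{-2667} = \left(5376 - 960 i \sqrt{2}\right) - i \sqrt{2667} = 5376 - i \sqrt{2667} - 960 i \sqrt{2}$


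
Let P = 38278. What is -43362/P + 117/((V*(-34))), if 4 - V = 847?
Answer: -206393853/182854006 ≈ -1.1287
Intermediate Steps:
V = -843 (V = 4 - 1*847 = 4 - 847 = -843)
-43362/P + 117/((V*(-34))) = -43362/38278 + 117/((-843*(-34))) = -43362*1/38278 + 117/28662 = -21681/19139 + 117*(1/28662) = -21681/19139 + 39/9554 = -206393853/182854006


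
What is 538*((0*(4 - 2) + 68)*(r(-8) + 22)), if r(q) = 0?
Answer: 804848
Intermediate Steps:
538*((0*(4 - 2) + 68)*(r(-8) + 22)) = 538*((0*(4 - 2) + 68)*(0 + 22)) = 538*((0*2 + 68)*22) = 538*((0 + 68)*22) = 538*(68*22) = 538*1496 = 804848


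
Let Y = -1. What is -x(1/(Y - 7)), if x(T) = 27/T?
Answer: 216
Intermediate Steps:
-x(1/(Y - 7)) = -27/(1/(-1 - 7)) = -27/(1/(-8)) = -27/(-⅛) = -27*(-8) = -1*(-216) = 216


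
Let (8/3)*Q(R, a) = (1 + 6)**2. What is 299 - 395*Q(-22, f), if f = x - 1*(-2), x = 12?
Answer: -55673/8 ≈ -6959.1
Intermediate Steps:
f = 14 (f = 12 - 1*(-2) = 12 + 2 = 14)
Q(R, a) = 147/8 (Q(R, a) = 3*(1 + 6)**2/8 = (3/8)*7**2 = (3/8)*49 = 147/8)
299 - 395*Q(-22, f) = 299 - 395*147/8 = 299 - 58065/8 = -55673/8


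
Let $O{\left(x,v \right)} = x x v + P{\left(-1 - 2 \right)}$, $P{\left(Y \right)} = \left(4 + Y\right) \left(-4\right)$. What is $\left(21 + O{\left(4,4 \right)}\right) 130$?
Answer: $10530$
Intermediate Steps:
$P{\left(Y \right)} = -16 - 4 Y$
$O{\left(x,v \right)} = -4 + v x^{2}$ ($O{\left(x,v \right)} = x x v - \left(16 + 4 \left(-1 - 2\right)\right) = x^{2} v - 4 = v x^{2} + \left(-16 + 12\right) = v x^{2} - 4 = -4 + v x^{2}$)
$\left(21 + O{\left(4,4 \right)}\right) 130 = \left(21 - \left(4 - 4 \cdot 4^{2}\right)\right) 130 = \left(21 + \left(-4 + 4 \cdot 16\right)\right) 130 = \left(21 + \left(-4 + 64\right)\right) 130 = \left(21 + 60\right) 130 = 81 \cdot 130 = 10530$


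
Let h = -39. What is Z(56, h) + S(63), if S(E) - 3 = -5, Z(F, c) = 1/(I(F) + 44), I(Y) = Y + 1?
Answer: -201/101 ≈ -1.9901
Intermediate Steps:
I(Y) = 1 + Y
Z(F, c) = 1/(45 + F) (Z(F, c) = 1/((1 + F) + 44) = 1/(45 + F))
S(E) = -2 (S(E) = 3 - 5 = -2)
Z(56, h) + S(63) = 1/(45 + 56) - 2 = 1/101 - 2 = -201/101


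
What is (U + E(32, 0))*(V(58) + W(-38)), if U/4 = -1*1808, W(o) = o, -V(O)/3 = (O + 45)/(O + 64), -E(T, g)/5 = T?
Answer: 18276720/61 ≈ 2.9962e+5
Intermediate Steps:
E(T, g) = -5*T
V(O) = -3*(45 + O)/(64 + O) (V(O) = -3*(O + 45)/(O + 64) = -3*(45 + O)/(64 + O))
U = -7232 (U = 4*(-1*1808) = 4*(-1808) = -7232)
(U + E(32, 0))*(V(58) + W(-38)) = (-7232 - 5*32)*(3*(-45 - 1*58)/(64 + 58) - 38) = (-7232 - 160)*(3*(-45 - 58)/122 - 38) = -7392*(3*(1/122)*(-103) - 38) = -7392*(-309/122 - 38) = -7392*(-4945/122) = 18276720/61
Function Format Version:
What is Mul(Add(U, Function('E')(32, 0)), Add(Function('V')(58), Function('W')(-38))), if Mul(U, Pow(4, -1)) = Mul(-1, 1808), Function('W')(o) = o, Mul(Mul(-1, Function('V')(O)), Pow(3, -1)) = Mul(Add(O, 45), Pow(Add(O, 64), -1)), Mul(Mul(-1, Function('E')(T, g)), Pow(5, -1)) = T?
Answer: Rational(18276720, 61) ≈ 2.9962e+5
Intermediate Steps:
Function('E')(T, g) = Mul(-5, T)
Function('V')(O) = Mul(-3, Pow(Add(64, O), -1), Add(45, O)) (Function('V')(O) = Mul(-3, Mul(Add(O, 45), Pow(Add(O, 64), -1))) = Mul(-3, Mul(Add(45, O), Pow(Add(64, O), -1))) = Mul(-3, Mul(Pow(Add(64, O), -1), Add(45, O))) = Mul(-3, Pow(Add(64, O), -1), Add(45, O)))
U = -7232 (U = Mul(4, Mul(-1, 1808)) = Mul(4, -1808) = -7232)
Mul(Add(U, Function('E')(32, 0)), Add(Function('V')(58), Function('W')(-38))) = Mul(Add(-7232, Mul(-5, 32)), Add(Mul(3, Pow(Add(64, 58), -1), Add(-45, Mul(-1, 58))), -38)) = Mul(Add(-7232, -160), Add(Mul(3, Pow(122, -1), Add(-45, -58)), -38)) = Mul(-7392, Add(Mul(3, Rational(1, 122), -103), -38)) = Mul(-7392, Add(Rational(-309, 122), -38)) = Mul(-7392, Rational(-4945, 122)) = Rational(18276720, 61)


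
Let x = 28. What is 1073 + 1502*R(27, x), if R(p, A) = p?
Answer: 41627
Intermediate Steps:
1073 + 1502*R(27, x) = 1073 + 1502*27 = 1073 + 40554 = 41627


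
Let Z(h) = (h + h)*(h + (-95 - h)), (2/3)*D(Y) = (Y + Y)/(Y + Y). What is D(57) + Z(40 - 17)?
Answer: -8737/2 ≈ -4368.5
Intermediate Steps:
D(Y) = 3/2 (D(Y) = 3*((Y + Y)/(Y + Y))/2 = 3*((2*Y)/((2*Y)))/2 = 3*((2*Y)*(1/(2*Y)))/2 = (3/2)*1 = 3/2)
Z(h) = -190*h (Z(h) = (2*h)*(-95) = -190*h)
D(57) + Z(40 - 17) = 3/2 - 190*(40 - 17) = 3/2 - 190*23 = 3/2 - 4370 = -8737/2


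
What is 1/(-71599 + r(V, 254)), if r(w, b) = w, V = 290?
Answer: -1/71309 ≈ -1.4023e-5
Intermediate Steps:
1/(-71599 + r(V, 254)) = 1/(-71599 + 290) = 1/(-71309) = -1/71309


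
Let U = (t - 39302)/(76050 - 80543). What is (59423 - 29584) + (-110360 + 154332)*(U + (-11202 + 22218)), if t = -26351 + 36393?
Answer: 2177809902483/4493 ≈ 4.8471e+8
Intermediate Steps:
t = 10042
U = 29260/4493 (U = (10042 - 39302)/(76050 - 80543) = -29260/(-4493) = -29260*(-1/4493) = 29260/4493 ≈ 6.5124)
(59423 - 29584) + (-110360 + 154332)*(U + (-11202 + 22218)) = (59423 - 29584) + (-110360 + 154332)*(29260/4493 + (-11202 + 22218)) = 29839 + 43972*(29260/4493 + 11016) = 29839 + 43972*(49524148/4493) = 29839 + 2177675835856/4493 = 2177809902483/4493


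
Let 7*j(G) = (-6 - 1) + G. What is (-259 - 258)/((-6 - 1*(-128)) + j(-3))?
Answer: -3619/844 ≈ -4.2879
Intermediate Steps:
j(G) = -1 + G/7 (j(G) = ((-6 - 1) + G)/7 = (-7 + G)/7 = -1 + G/7)
(-259 - 258)/((-6 - 1*(-128)) + j(-3)) = (-259 - 258)/((-6 - 1*(-128)) + (-1 + (⅐)*(-3))) = -517/((-6 + 128) + (-1 - 3/7)) = -517/(122 - 10/7) = -517/844/7 = -517*7/844 = -3619/844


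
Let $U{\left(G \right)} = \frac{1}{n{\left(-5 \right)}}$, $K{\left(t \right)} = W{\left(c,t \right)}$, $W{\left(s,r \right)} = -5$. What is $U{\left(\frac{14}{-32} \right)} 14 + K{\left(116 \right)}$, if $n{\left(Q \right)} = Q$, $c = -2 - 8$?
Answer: $- \frac{39}{5} \approx -7.8$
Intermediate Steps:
$c = -10$ ($c = -2 - 8 = -10$)
$K{\left(t \right)} = -5$
$U{\left(G \right)} = - \frac{1}{5}$ ($U{\left(G \right)} = \frac{1}{-5} = - \frac{1}{5}$)
$U{\left(\frac{14}{-32} \right)} 14 + K{\left(116 \right)} = \left(- \frac{1}{5}\right) 14 - 5 = - \frac{14}{5} - 5 = - \frac{39}{5}$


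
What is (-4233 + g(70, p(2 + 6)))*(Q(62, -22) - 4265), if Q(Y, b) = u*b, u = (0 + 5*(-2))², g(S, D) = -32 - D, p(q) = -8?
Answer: 27521505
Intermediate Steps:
u = 100 (u = (0 - 10)² = (-10)² = 100)
Q(Y, b) = 100*b
(-4233 + g(70, p(2 + 6)))*(Q(62, -22) - 4265) = (-4233 + (-32 - 1*(-8)))*(100*(-22) - 4265) = (-4233 + (-32 + 8))*(-2200 - 4265) = (-4233 - 24)*(-6465) = -4257*(-6465) = 27521505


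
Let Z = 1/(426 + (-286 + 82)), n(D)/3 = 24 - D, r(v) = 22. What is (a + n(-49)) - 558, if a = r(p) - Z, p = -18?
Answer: -70375/222 ≈ -317.00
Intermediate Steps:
n(D) = 72 - 3*D (n(D) = 3*(24 - D) = 72 - 3*D)
Z = 1/222 (Z = 1/(426 - 204) = 1/222 ≈ 0.0045045)
a = 4883/222 (a = 22 - 1*1/222 = 22 - 1/222 = 4883/222 ≈ 21.995)
(a + n(-49)) - 558 = (4883/222 + (72 - 3*(-49))) - 558 = (4883/222 + (72 + 147)) - 558 = (4883/222 + 219) - 558 = 53501/222 - 558 = -70375/222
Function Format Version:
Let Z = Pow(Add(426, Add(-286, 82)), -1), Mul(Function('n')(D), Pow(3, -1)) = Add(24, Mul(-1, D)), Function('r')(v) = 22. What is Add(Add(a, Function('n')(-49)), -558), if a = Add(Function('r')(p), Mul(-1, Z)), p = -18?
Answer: Rational(-70375, 222) ≈ -317.00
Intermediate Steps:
Function('n')(D) = Add(72, Mul(-3, D)) (Function('n')(D) = Mul(3, Add(24, Mul(-1, D))) = Add(72, Mul(-3, D)))
Z = Rational(1, 222) (Z = Pow(Add(426, -204), -1) = Pow(222, -1) = Rational(1, 222) ≈ 0.0045045)
a = Rational(4883, 222) (a = Add(22, Mul(-1, Rational(1, 222))) = Add(22, Rational(-1, 222)) = Rational(4883, 222) ≈ 21.995)
Add(Add(a, Function('n')(-49)), -558) = Add(Add(Rational(4883, 222), Add(72, Mul(-3, -49))), -558) = Add(Add(Rational(4883, 222), Add(72, 147)), -558) = Add(Add(Rational(4883, 222), 219), -558) = Add(Rational(53501, 222), -558) = Rational(-70375, 222)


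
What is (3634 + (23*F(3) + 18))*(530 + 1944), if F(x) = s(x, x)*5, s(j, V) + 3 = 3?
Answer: 9035048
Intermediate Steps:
s(j, V) = 0 (s(j, V) = -3 + 3 = 0)
F(x) = 0 (F(x) = 0*5 = 0)
(3634 + (23*F(3) + 18))*(530 + 1944) = (3634 + (23*0 + 18))*(530 + 1944) = (3634 + (0 + 18))*2474 = (3634 + 18)*2474 = 3652*2474 = 9035048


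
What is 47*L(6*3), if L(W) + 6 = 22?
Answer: 752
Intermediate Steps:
L(W) = 16 (L(W) = -6 + 22 = 16)
47*L(6*3) = 47*16 = 752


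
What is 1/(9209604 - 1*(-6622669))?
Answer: 1/15832273 ≈ 6.3162e-8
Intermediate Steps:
1/(9209604 - 1*(-6622669)) = 1/(9209604 + 6622669) = 1/15832273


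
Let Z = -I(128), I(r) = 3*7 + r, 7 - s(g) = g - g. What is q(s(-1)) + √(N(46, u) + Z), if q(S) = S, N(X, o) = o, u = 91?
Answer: 7 + I*√58 ≈ 7.0 + 7.6158*I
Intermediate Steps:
s(g) = 7 (s(g) = 7 - (g - g) = 7 - 1*0 = 7 + 0 = 7)
I(r) = 21 + r
Z = -149 (Z = -(21 + 128) = -1*149 = -149)
q(s(-1)) + √(N(46, u) + Z) = 7 + √(91 - 149) = 7 + √(-58) = 7 + I*√58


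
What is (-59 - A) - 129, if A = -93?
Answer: -95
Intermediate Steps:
(-59 - A) - 129 = (-59 - 1*(-93)) - 129 = (-59 + 93) - 129 = 34 - 129 = -95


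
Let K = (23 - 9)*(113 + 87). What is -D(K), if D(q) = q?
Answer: -2800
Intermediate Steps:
K = 2800 (K = 14*200 = 2800)
-D(K) = -1*2800 = -2800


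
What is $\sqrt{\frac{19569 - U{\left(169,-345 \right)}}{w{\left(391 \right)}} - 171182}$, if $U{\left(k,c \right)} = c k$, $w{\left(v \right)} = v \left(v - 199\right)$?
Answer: $\frac{i \sqrt{1674900272310}}{3128} \approx 413.74 i$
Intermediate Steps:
$w{\left(v \right)} = v \left(-199 + v\right)$
$\sqrt{\frac{19569 - U{\left(169,-345 \right)}}{w{\left(391 \right)}} - 171182} = \sqrt{\frac{19569 - \left(-345\right) 169}{391 \left(-199 + 391\right)} - 171182} = \sqrt{\frac{19569 - -58305}{391 \cdot 192} - 171182} = \sqrt{\frac{19569 + 58305}{75072} - 171182} = \sqrt{77874 \cdot \frac{1}{75072} - 171182} = \sqrt{\frac{12979}{12512} - 171182} = \sqrt{- \frac{2141816205}{12512}} = \frac{i \sqrt{1674900272310}}{3128}$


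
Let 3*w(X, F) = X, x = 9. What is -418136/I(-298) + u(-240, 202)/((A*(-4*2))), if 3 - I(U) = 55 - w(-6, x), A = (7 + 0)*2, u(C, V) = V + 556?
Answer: 11697575/1512 ≈ 7736.5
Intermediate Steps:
u(C, V) = 556 + V
A = 14 (A = 7*2 = 14)
w(X, F) = X/3
I(U) = -54 (I(U) = 3 - (55 - (-6)/3) = 3 - (55 - 1*(-2)) = 3 - (55 + 2) = 3 - 1*57 = 3 - 57 = -54)
-418136/I(-298) + u(-240, 202)/((A*(-4*2))) = -418136/(-54) + (556 + 202)/((14*(-4*2))) = -418136*(-1/54) + 758/((14*(-8))) = 209068/27 + 758/(-112) = 209068/27 + 758*(-1/112) = 209068/27 - 379/56 = 11697575/1512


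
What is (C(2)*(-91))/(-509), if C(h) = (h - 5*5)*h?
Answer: -4186/509 ≈ -8.2240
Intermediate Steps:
C(h) = h*(-25 + h) (C(h) = (h - 25)*h = (-25 + h)*h = h*(-25 + h))
(C(2)*(-91))/(-509) = ((2*(-25 + 2))*(-91))/(-509) = ((2*(-23))*(-91))*(-1/509) = -46*(-91)*(-1/509) = 4186*(-1/509) = -4186/509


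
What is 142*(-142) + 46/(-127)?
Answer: -2560874/127 ≈ -20164.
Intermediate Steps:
142*(-142) + 46/(-127) = -20164 + 46*(-1/127) = -20164 - 46/127 = -2560874/127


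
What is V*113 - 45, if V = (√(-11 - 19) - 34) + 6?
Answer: -3209 + 113*I*√30 ≈ -3209.0 + 618.93*I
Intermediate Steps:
V = -28 + I*√30 (V = (√(-30) - 34) + 6 = (I*√30 - 34) + 6 = (-34 + I*√30) + 6 = -28 + I*√30 ≈ -28.0 + 5.4772*I)
V*113 - 45 = (-28 + I*√30)*113 - 45 = (-3164 + 113*I*√30) - 45 = -3209 + 113*I*√30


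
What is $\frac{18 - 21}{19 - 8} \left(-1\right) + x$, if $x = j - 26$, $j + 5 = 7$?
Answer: $- \frac{261}{11} \approx -23.727$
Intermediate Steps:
$j = 2$ ($j = -5 + 7 = 2$)
$x = -24$ ($x = 2 - 26 = -24$)
$\frac{18 - 21}{19 - 8} \left(-1\right) + x = \frac{18 - 21}{19 - 8} \left(-1\right) - 24 = - \frac{3}{11} \left(-1\right) - 24 = \left(-3\right) \frac{1}{11} \left(-1\right) - 24 = \left(- \frac{3}{11}\right) \left(-1\right) - 24 = \frac{3}{11} - 24 = - \frac{261}{11}$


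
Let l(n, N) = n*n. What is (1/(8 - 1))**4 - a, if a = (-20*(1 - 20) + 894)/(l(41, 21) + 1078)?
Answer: -3056115/6624359 ≈ -0.46135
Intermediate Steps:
l(n, N) = n**2
a = 1274/2759 (a = (-20*(1 - 20) + 894)/(41**2 + 1078) = (-20*(-19) + 894)/(1681 + 1078) = (380 + 894)/2759 = 1274*(1/2759) = 1274/2759 ≈ 0.46176)
(1/(8 - 1))**4 - a = (1/(8 - 1))**4 - 1*1274/2759 = (1/7)**4 - 1274/2759 = 1/2401 - 1274/2759 = -3056115/6624359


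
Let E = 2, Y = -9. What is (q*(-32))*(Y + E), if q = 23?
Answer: 5152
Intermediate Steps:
(q*(-32))*(Y + E) = (23*(-32))*(-9 + 2) = -736*(-7) = 5152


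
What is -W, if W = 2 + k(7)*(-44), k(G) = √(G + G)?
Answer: -2 + 44*√14 ≈ 162.63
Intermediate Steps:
k(G) = √2*√G (k(G) = √(2*G) = √2*√G)
W = 2 - 44*√14 (W = 2 + (√2*√7)*(-44) = 2 + √14*(-44) = 2 - 44*√14 ≈ -162.63)
-W = -(2 - 44*√14) = -2 + 44*√14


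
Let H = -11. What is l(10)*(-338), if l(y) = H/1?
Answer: 3718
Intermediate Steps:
l(y) = -11 (l(y) = -11/1 = -11*1 = -11)
l(10)*(-338) = -11*(-338) = 3718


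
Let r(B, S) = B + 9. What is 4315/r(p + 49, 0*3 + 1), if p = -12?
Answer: 4315/46 ≈ 93.804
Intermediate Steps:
r(B, S) = 9 + B
4315/r(p + 49, 0*3 + 1) = 4315/(9 + (-12 + 49)) = 4315/(9 + 37) = 4315/46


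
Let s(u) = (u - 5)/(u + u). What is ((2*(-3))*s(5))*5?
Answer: 0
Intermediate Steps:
s(u) = (-5 + u)/(2*u) (s(u) = (-5 + u)/((2*u)) = (-5 + u)*(1/(2*u)) = (-5 + u)/(2*u))
((2*(-3))*s(5))*5 = ((2*(-3))*((½)*(-5 + 5)/5))*5 = -3*0/5*5 = -6*0*5 = 0*5 = 0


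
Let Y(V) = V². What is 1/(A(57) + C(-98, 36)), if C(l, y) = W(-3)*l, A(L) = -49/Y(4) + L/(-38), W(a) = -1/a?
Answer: -48/1787 ≈ -0.026861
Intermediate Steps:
A(L) = -49/16 - L/38 (A(L) = -49/(4²) + L/(-38) = -49/16 + L*(-1/38) = -49*1/16 - L/38 = -49/16 - L/38)
C(l, y) = l/3 (C(l, y) = (-1/(-3))*l = (-1*(-⅓))*l = l/3)
1/(A(57) + C(-98, 36)) = 1/((-49/16 - 1/38*57) + (⅓)*(-98)) = 1/((-49/16 - 3/2) - 98/3) = 1/(-73/16 - 98/3) = 1/(-1787/48) = -48/1787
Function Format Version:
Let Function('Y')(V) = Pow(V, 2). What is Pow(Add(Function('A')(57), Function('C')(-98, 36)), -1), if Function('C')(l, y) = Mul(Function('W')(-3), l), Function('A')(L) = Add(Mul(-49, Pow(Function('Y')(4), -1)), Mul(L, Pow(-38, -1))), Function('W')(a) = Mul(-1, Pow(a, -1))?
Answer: Rational(-48, 1787) ≈ -0.026861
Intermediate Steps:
Function('A')(L) = Add(Rational(-49, 16), Mul(Rational(-1, 38), L)) (Function('A')(L) = Add(Mul(-49, Pow(Pow(4, 2), -1)), Mul(L, Pow(-38, -1))) = Add(Mul(-49, Pow(16, -1)), Mul(L, Rational(-1, 38))) = Add(Mul(-49, Rational(1, 16)), Mul(Rational(-1, 38), L)) = Add(Rational(-49, 16), Mul(Rational(-1, 38), L)))
Function('C')(l, y) = Mul(Rational(1, 3), l) (Function('C')(l, y) = Mul(Mul(-1, Pow(-3, -1)), l) = Mul(Mul(-1, Rational(-1, 3)), l) = Mul(Rational(1, 3), l))
Pow(Add(Function('A')(57), Function('C')(-98, 36)), -1) = Pow(Add(Add(Rational(-49, 16), Mul(Rational(-1, 38), 57)), Mul(Rational(1, 3), -98)), -1) = Pow(Add(Add(Rational(-49, 16), Rational(-3, 2)), Rational(-98, 3)), -1) = Pow(Add(Rational(-73, 16), Rational(-98, 3)), -1) = Pow(Rational(-1787, 48), -1) = Rational(-48, 1787)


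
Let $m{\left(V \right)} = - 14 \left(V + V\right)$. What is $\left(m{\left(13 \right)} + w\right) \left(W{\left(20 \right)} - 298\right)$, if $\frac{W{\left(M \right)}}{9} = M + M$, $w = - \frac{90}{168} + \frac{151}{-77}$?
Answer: $- \frac{3499311}{154} \approx -22723.0$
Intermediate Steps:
$w = - \frac{769}{308}$ ($w = \left(-90\right) \frac{1}{168} + 151 \left(- \frac{1}{77}\right) = - \frac{15}{28} - \frac{151}{77} = - \frac{769}{308} \approx -2.4968$)
$m{\left(V \right)} = - 28 V$ ($m{\left(V \right)} = - 14 \cdot 2 V = - 28 V$)
$W{\left(M \right)} = 18 M$ ($W{\left(M \right)} = 9 \left(M + M\right) = 9 \cdot 2 M = 18 M$)
$\left(m{\left(13 \right)} + w\right) \left(W{\left(20 \right)} - 298\right) = \left(\left(-28\right) 13 - \frac{769}{308}\right) \left(18 \cdot 20 - 298\right) = \left(-364 - \frac{769}{308}\right) \left(360 - 298\right) = \left(- \frac{112881}{308}\right) 62 = - \frac{3499311}{154}$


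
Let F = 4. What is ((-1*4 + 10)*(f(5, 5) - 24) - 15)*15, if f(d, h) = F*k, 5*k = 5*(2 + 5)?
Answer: 135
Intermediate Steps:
k = 7 (k = (5*(2 + 5))/5 = (5*7)/5 = (⅕)*35 = 7)
f(d, h) = 28 (f(d, h) = 4*7 = 28)
((-1*4 + 10)*(f(5, 5) - 24) - 15)*15 = ((-1*4 + 10)*(28 - 24) - 15)*15 = ((-4 + 10)*4 - 15)*15 = (6*4 - 15)*15 = (24 - 15)*15 = 9*15 = 135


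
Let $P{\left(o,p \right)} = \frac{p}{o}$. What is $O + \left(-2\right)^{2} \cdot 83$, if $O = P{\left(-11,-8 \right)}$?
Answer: $\frac{3660}{11} \approx 332.73$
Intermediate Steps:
$O = \frac{8}{11}$ ($O = - \frac{8}{-11} = \left(-8\right) \left(- \frac{1}{11}\right) = \frac{8}{11} \approx 0.72727$)
$O + \left(-2\right)^{2} \cdot 83 = \frac{8}{11} + \left(-2\right)^{2} \cdot 83 = \frac{8}{11} + 4 \cdot 83 = \frac{8}{11} + 332 = \frac{3660}{11}$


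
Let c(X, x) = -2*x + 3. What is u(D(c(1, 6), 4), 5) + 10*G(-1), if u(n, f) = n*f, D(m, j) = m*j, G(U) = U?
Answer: -190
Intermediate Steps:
c(X, x) = 3 - 2*x
D(m, j) = j*m
u(n, f) = f*n
u(D(c(1, 6), 4), 5) + 10*G(-1) = 5*(4*(3 - 2*6)) + 10*(-1) = 5*(4*(3 - 12)) - 10 = 5*(4*(-9)) - 10 = 5*(-36) - 10 = -180 - 10 = -190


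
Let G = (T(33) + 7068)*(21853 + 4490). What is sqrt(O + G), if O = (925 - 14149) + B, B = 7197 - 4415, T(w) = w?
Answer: sqrt(187051201) ≈ 13677.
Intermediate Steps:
B = 2782
G = 187061643 (G = (33 + 7068)*(21853 + 4490) = 7101*26343 = 187061643)
O = -10442 (O = (925 - 14149) + 2782 = -13224 + 2782 = -10442)
sqrt(O + G) = sqrt(-10442 + 187061643) = sqrt(187051201)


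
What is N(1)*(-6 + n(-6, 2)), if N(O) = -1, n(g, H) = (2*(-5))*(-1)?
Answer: -4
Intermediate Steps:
n(g, H) = 10 (n(g, H) = -10*(-1) = 10)
N(1)*(-6 + n(-6, 2)) = -(-6 + 10) = -1*4 = -4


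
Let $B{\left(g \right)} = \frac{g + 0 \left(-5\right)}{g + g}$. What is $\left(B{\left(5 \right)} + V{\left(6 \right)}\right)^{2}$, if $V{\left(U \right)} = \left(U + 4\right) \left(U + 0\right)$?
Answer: $\frac{14641}{4} \approx 3660.3$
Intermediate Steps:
$V{\left(U \right)} = U \left(4 + U\right)$ ($V{\left(U \right)} = \left(4 + U\right) U = U \left(4 + U\right)$)
$B{\left(g \right)} = \frac{1}{2}$ ($B{\left(g \right)} = \frac{g + 0}{2 g} = g \frac{1}{2 g} = \frac{1}{2}$)
$\left(B{\left(5 \right)} + V{\left(6 \right)}\right)^{2} = \left(\frac{1}{2} + 6 \left(4 + 6\right)\right)^{2} = \left(\frac{1}{2} + 6 \cdot 10\right)^{2} = \left(\frac{1}{2} + 60\right)^{2} = \left(\frac{121}{2}\right)^{2} = \frac{14641}{4}$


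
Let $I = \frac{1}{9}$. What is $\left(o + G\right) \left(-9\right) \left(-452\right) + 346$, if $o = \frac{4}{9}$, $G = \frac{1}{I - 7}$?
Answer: $\frac{48468}{31} \approx 1563.5$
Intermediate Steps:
$I = \frac{1}{9} \approx 0.11111$
$G = - \frac{9}{62}$ ($G = \frac{1}{\frac{1}{9} - 7} = \frac{1}{- \frac{62}{9}} = - \frac{9}{62} \approx -0.14516$)
$o = \frac{4}{9}$ ($o = 4 \cdot \frac{1}{9} = \frac{4}{9} \approx 0.44444$)
$\left(o + G\right) \left(-9\right) \left(-452\right) + 346 = \left(\frac{4}{9} - \frac{9}{62}\right) \left(-9\right) \left(-452\right) + 346 = \frac{167}{558} \left(-9\right) \left(-452\right) + 346 = \left(- \frac{167}{62}\right) \left(-452\right) + 346 = \frac{37742}{31} + 346 = \frac{48468}{31}$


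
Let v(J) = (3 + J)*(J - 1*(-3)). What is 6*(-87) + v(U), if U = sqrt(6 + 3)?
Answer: -486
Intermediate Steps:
U = 3 (U = sqrt(9) = 3)
v(J) = (3 + J)**2 (v(J) = (3 + J)*(J + 3) = (3 + J)*(3 + J) = (3 + J)**2)
6*(-87) + v(U) = 6*(-87) + (3 + 3)**2 = -522 + 6**2 = -522 + 36 = -486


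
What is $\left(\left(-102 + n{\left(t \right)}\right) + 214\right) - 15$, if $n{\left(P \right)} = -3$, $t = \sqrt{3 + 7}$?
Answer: $94$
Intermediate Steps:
$t = \sqrt{10} \approx 3.1623$
$\left(\left(-102 + n{\left(t \right)}\right) + 214\right) - 15 = \left(\left(-102 - 3\right) + 214\right) - 15 = \left(-105 + 214\right) - 15 = 109 - 15 = 94$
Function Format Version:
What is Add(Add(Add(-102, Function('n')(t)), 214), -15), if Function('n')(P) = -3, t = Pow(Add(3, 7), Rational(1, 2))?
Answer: 94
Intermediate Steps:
t = Pow(10, Rational(1, 2)) ≈ 3.1623
Add(Add(Add(-102, Function('n')(t)), 214), -15) = Add(Add(Add(-102, -3), 214), -15) = Add(Add(-105, 214), -15) = Add(109, -15) = 94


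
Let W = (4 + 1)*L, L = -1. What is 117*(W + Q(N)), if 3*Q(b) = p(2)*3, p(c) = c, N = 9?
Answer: -351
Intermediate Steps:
W = -5 (W = (4 + 1)*(-1) = 5*(-1) = -5)
Q(b) = 2 (Q(b) = (2*3)/3 = (⅓)*6 = 2)
117*(W + Q(N)) = 117*(-5 + 2) = 117*(-3) = -351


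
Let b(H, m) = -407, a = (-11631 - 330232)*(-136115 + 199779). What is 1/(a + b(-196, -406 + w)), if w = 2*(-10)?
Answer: -1/21764366439 ≈ -4.5947e-11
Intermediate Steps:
w = -20
a = -21764366032 (a = -341863*63664 = -21764366032)
1/(a + b(-196, -406 + w)) = 1/(-21764366032 - 407) = 1/(-21764366439) = -1/21764366439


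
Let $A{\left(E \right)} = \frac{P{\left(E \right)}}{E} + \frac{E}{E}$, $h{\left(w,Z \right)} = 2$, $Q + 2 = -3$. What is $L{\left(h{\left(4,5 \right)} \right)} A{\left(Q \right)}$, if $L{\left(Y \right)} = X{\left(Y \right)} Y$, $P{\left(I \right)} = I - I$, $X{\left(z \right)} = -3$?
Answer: $-6$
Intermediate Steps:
$Q = -5$ ($Q = -2 - 3 = -5$)
$P{\left(I \right)} = 0$
$L{\left(Y \right)} = - 3 Y$
$A{\left(E \right)} = 1$ ($A{\left(E \right)} = \frac{0}{E} + \frac{E}{E} = 0 + 1 = 1$)
$L{\left(h{\left(4,5 \right)} \right)} A{\left(Q \right)} = \left(-3\right) 2 \cdot 1 = \left(-6\right) 1 = -6$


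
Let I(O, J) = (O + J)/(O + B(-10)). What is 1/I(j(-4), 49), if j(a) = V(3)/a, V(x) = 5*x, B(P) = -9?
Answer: -51/181 ≈ -0.28177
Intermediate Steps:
j(a) = 15/a (j(a) = (5*3)/a = 15/a)
I(O, J) = (J + O)/(-9 + O) (I(O, J) = (O + J)/(O - 9) = (J + O)/(-9 + O))
1/I(j(-4), 49) = 1/((49 + 15/(-4))/(-9 + 15/(-4))) = 1/((49 + 15*(-¼))/(-9 + 15*(-¼))) = 1/((49 - 15/4)/(-9 - 15/4)) = 1/((181/4)/(-51/4)) = 1/(-4/51*181/4) = 1/(-181/51) = -51/181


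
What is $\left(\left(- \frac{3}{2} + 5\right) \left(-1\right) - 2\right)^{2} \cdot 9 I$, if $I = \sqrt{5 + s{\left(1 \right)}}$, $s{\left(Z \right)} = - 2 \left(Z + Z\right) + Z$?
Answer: $\frac{1089 \sqrt{2}}{4} \approx 385.02$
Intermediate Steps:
$s{\left(Z \right)} = - 3 Z$ ($s{\left(Z \right)} = - 2 \cdot 2 Z + Z = - 4 Z + Z = - 3 Z$)
$I = \sqrt{2}$ ($I = \sqrt{5 - 3} = \sqrt{2} \approx 1.4142$)
$\left(\left(- \frac{3}{2} + 5\right) \left(-1\right) - 2\right)^{2} \cdot 9 I = \left(\left(- \frac{3}{2} + 5\right) \left(-1\right) - 2\right)^{2} \cdot 9 \sqrt{2} = \left(\frac{7}{2} \left(-1\right) - 2\right)^{2} \cdot 9 \sqrt{2} = \left(- \frac{7}{2} - 2\right)^{2} \cdot 9 \sqrt{2} = \left(- \frac{11}{2}\right)^{2} \cdot 9 \sqrt{2} = \frac{121}{4} \cdot 9 \sqrt{2} = \frac{1089 \sqrt{2}}{4}$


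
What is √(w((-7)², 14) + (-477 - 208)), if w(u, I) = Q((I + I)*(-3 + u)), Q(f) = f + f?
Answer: √1891 ≈ 43.486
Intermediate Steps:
Q(f) = 2*f
w(u, I) = 4*I*(-3 + u) (w(u, I) = 2*((I + I)*(-3 + u)) = 2*((2*I)*(-3 + u)) = 2*(2*I*(-3 + u)) = 4*I*(-3 + u))
√(w((-7)², 14) + (-477 - 208)) = √(4*14*(-3 + (-7)²) + (-477 - 208)) = √(4*14*(-3 + 49) - 685) = √(4*14*46 - 685) = √(2576 - 685) = √1891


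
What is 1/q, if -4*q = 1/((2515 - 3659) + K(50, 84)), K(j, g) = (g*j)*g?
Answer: -1406624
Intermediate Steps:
K(j, g) = j*g**2
q = -1/1406624 (q = -1/(4*((2515 - 3659) + 50*84**2)) = -1/(4*(-1144 + 50*7056)) = -1/(4*(-1144 + 352800)) = -1/4/351656 = -1/4*1/351656 = -1/1406624 ≈ -7.1092e-7)
1/q = 1/(-1/1406624) = -1406624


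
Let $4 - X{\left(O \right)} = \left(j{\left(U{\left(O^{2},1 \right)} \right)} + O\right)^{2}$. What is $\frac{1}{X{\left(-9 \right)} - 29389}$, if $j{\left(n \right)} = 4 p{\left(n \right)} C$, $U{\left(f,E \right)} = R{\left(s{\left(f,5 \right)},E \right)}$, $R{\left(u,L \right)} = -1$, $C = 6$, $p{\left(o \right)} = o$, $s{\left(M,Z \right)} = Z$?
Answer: $- \frac{1}{30474} \approx -3.2815 \cdot 10^{-5}$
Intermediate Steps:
$U{\left(f,E \right)} = -1$
$j{\left(n \right)} = 24 n$ ($j{\left(n \right)} = 4 n 6 = 24 n$)
$X{\left(O \right)} = 4 - \left(-24 + O\right)^{2}$ ($X{\left(O \right)} = 4 - \left(24 \left(-1\right) + O\right)^{2} = 4 - \left(-24 + O\right)^{2}$)
$\frac{1}{X{\left(-9 \right)} - 29389} = \frac{1}{\left(4 - \left(-24 - 9\right)^{2}\right) - 29389} = \frac{1}{\left(4 - \left(-33\right)^{2}\right) - 29389} = \frac{1}{\left(4 - 1089\right) - 29389} = \frac{1}{-1085 - 29389} = \frac{1}{-30474} = - \frac{1}{30474}$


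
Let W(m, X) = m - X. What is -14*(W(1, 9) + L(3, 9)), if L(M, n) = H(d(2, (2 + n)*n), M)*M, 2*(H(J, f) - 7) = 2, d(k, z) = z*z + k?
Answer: -224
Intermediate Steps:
d(k, z) = k + z**2 (d(k, z) = z**2 + k = k + z**2)
H(J, f) = 8 (H(J, f) = 7 + (1/2)*2 = 7 + 1 = 8)
L(M, n) = 8*M
-14*(W(1, 9) + L(3, 9)) = -14*((1 - 1*9) + 8*3) = -14*((1 - 9) + 24) = -14*(-8 + 24) = -14*16 = -224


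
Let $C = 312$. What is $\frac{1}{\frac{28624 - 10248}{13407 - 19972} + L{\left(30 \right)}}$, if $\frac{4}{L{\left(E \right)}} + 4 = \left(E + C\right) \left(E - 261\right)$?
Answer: $- \frac{259337195}{725920258} \approx -0.35725$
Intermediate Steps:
$L{\left(E \right)} = \frac{4}{-4 + \left(-261 + E\right) \left(312 + E\right)}$ ($L{\left(E \right)} = \frac{4}{-4 + \left(E + 312\right) \left(E - 261\right)} = \frac{4}{-4 + \left(312 + E\right) \left(-261 + E\right)} = \frac{4}{-4 + \left(-261 + E\right) \left(312 + E\right)}$)
$\frac{1}{\frac{28624 - 10248}{13407 - 19972} + L{\left(30 \right)}} = \frac{1}{\frac{28624 - 10248}{13407 - 19972} + \frac{4}{-81436 + 30^{2} + 51 \cdot 30}} = \frac{1}{\frac{18376}{-6565} + \frac{4}{-81436 + 900 + 1530}} = \frac{1}{18376 \left(- \frac{1}{6565}\right) + \frac{4}{-79006}} = \frac{1}{- \frac{18376}{6565} + 4 \left(- \frac{1}{79006}\right)} = \frac{1}{- \frac{18376}{6565} - \frac{2}{39503}} = \frac{1}{- \frac{725920258}{259337195}} = - \frac{259337195}{725920258}$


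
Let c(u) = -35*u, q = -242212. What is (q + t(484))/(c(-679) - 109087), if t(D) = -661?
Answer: 242873/85322 ≈ 2.8465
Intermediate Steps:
(q + t(484))/(c(-679) - 109087) = (-242212 - 661)/(-35*(-679) - 109087) = -242873/(23765 - 109087) = -242873/(-85322) = -242873*(-1/85322) = 242873/85322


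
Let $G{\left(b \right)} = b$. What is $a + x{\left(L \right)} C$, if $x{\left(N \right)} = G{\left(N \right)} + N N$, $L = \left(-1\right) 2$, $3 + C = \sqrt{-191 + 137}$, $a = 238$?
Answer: $232 + 6 i \sqrt{6} \approx 232.0 + 14.697 i$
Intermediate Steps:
$C = -3 + 3 i \sqrt{6}$ ($C = -3 + \sqrt{-191 + 137} = -3 + \sqrt{-54} = -3 + 3 i \sqrt{6} \approx -3.0 + 7.3485 i$)
$L = -2$
$x{\left(N \right)} = N + N^{2}$ ($x{\left(N \right)} = N + N N = N + N^{2}$)
$a + x{\left(L \right)} C = 238 + - 2 \left(1 - 2\right) \left(-3 + 3 i \sqrt{6}\right) = 238 + \left(-2\right) \left(-1\right) \left(-3 + 3 i \sqrt{6}\right) = 238 + 2 \left(-3 + 3 i \sqrt{6}\right) = 238 - \left(6 - 6 i \sqrt{6}\right) = 232 + 6 i \sqrt{6}$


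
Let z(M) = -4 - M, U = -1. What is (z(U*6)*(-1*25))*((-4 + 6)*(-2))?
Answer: 200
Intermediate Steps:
(z(U*6)*(-1*25))*((-4 + 6)*(-2)) = ((-4 - (-1)*6)*(-1*25))*((-4 + 6)*(-2)) = ((-4 - 1*(-6))*(-25))*(2*(-2)) = ((-4 + 6)*(-25))*(-4) = (2*(-25))*(-4) = -50*(-4) = 200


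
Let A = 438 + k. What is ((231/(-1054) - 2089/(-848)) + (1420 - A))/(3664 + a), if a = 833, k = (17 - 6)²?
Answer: 385780415/2009691312 ≈ 0.19196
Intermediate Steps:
k = 121 (k = 11² = 121)
A = 559 (A = 438 + 121 = 559)
((231/(-1054) - 2089/(-848)) + (1420 - A))/(3664 + a) = ((231/(-1054) - 2089/(-848)) + (1420 - 1*559))/(3664 + 833) = ((231*(-1/1054) - 2089*(-1/848)) + (1420 - 559))/4497 = ((-231/1054 + 2089/848) + 861)*(1/4497) = (1002959/446896 + 861)*(1/4497) = (385780415/446896)*(1/4497) = 385780415/2009691312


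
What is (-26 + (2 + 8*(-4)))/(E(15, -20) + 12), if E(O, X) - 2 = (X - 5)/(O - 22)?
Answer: -392/123 ≈ -3.1870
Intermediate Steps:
E(O, X) = 2 + (-5 + X)/(-22 + O) (E(O, X) = 2 + (X - 5)/(O - 22) = 2 + (-5 + X)/(-22 + O))
(-26 + (2 + 8*(-4)))/(E(15, -20) + 12) = (-26 + (2 + 8*(-4)))/((-49 - 20 + 2*15)/(-22 + 15) + 12) = (-26 + (2 - 32))/((-49 - 20 + 30)/(-7) + 12) = (-26 - 30)/(-⅐*(-39) + 12) = -56/(39/7 + 12) = -56/123/7 = -56*7/123 = -392/123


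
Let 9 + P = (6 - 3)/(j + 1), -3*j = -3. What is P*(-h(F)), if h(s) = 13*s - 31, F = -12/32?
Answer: -4305/16 ≈ -269.06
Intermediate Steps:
F = -3/8 (F = -12*1/32 = -3/8 ≈ -0.37500)
h(s) = -31 + 13*s
j = 1 (j = -⅓*(-3) = 1)
P = -15/2 (P = -9 + (6 - 3)/(1 + 1) = -9 + 3/2 = -15/2 ≈ -7.5000)
P*(-h(F)) = -(-15)*(-31 + 13*(-3/8))/2 = -(-15)*(-31 - 39/8)/2 = -(-15)*(-287)/(2*8) = -15/2*287/8 = -4305/16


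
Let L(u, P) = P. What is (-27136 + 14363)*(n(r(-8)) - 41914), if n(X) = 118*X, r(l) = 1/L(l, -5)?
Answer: 2678344824/5 ≈ 5.3567e+8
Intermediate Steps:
r(l) = -1/5 (r(l) = 1/(-5) = -1/5)
(-27136 + 14363)*(n(r(-8)) - 41914) = (-27136 + 14363)*(118*(-1/5) - 41914) = -12773*(-118/5 - 41914) = -12773*(-209688/5) = 2678344824/5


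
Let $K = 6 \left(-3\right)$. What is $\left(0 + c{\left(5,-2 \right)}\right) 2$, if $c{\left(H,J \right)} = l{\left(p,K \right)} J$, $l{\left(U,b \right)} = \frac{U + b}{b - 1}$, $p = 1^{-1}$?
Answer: $- \frac{68}{19} \approx -3.5789$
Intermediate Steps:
$p = 1$
$K = -18$
$l{\left(U,b \right)} = \frac{U + b}{-1 + b}$
$c{\left(H,J \right)} = \frac{17 J}{19}$ ($c{\left(H,J \right)} = \frac{1 - 18}{-1 - 18} J = \frac{1}{-19} \left(-17\right) J = \left(- \frac{1}{19}\right) \left(-17\right) J = \frac{17 J}{19}$)
$\left(0 + c{\left(5,-2 \right)}\right) 2 = \left(0 + \frac{17}{19} \left(-2\right)\right) 2 = \left(0 - \frac{34}{19}\right) 2 = \left(- \frac{34}{19}\right) 2 = - \frac{68}{19}$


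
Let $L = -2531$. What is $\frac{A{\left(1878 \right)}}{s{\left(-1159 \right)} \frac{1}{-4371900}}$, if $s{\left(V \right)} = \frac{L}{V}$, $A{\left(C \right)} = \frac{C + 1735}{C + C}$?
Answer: $- \frac{1525598914775}{792203} \approx -1.9258 \cdot 10^{6}$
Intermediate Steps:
$A{\left(C \right)} = \frac{1735 + C}{2 C}$
$s{\left(V \right)} = - \frac{2531}{V}$
$\frac{A{\left(1878 \right)}}{s{\left(-1159 \right)} \frac{1}{-4371900}} = \frac{\frac{1}{2} \cdot \frac{1}{1878} \left(1735 + 1878\right)}{- \frac{2531}{-1159} \frac{1}{-4371900}} = \frac{\frac{1}{2} \cdot \frac{1}{1878} \cdot 3613}{\left(-2531\right) \left(- \frac{1}{1159}\right) \left(- \frac{1}{4371900}\right)} = \frac{3613}{3756 \cdot \frac{2531}{1159} \left(- \frac{1}{4371900}\right)} = \frac{3613}{3756 \left(- \frac{2531}{5067032100}\right)} = \frac{3613}{3756} \left(- \frac{5067032100}{2531}\right) = - \frac{1525598914775}{792203}$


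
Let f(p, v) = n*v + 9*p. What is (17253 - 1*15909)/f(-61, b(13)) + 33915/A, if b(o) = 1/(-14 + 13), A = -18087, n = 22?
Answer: -14558131/3442559 ≈ -4.2289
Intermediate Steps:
b(o) = -1 (b(o) = 1/(-1) = -1)
f(p, v) = 9*p + 22*v (f(p, v) = 22*v + 9*p = 9*p + 22*v)
(17253 - 1*15909)/f(-61, b(13)) + 33915/A = (17253 - 1*15909)/(9*(-61) + 22*(-1)) + 33915/(-18087) = (17253 - 15909)/(-549 - 22) + 33915*(-1/18087) = 1344/(-571) - 11305/6029 = 1344*(-1/571) - 11305/6029 = -1344/571 - 11305/6029 = -14558131/3442559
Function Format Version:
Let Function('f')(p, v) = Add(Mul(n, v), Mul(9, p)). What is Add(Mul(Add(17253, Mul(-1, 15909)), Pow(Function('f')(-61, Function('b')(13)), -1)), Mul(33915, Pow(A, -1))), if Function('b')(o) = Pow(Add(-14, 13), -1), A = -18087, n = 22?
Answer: Rational(-14558131, 3442559) ≈ -4.2289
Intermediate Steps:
Function('b')(o) = -1 (Function('b')(o) = Pow(-1, -1) = -1)
Function('f')(p, v) = Add(Mul(9, p), Mul(22, v)) (Function('f')(p, v) = Add(Mul(22, v), Mul(9, p)) = Add(Mul(9, p), Mul(22, v)))
Add(Mul(Add(17253, Mul(-1, 15909)), Pow(Function('f')(-61, Function('b')(13)), -1)), Mul(33915, Pow(A, -1))) = Add(Mul(Add(17253, Mul(-1, 15909)), Pow(Add(Mul(9, -61), Mul(22, -1)), -1)), Mul(33915, Pow(-18087, -1))) = Add(Mul(Add(17253, -15909), Pow(Add(-549, -22), -1)), Mul(33915, Rational(-1, 18087))) = Add(Mul(1344, Pow(-571, -1)), Rational(-11305, 6029)) = Add(Mul(1344, Rational(-1, 571)), Rational(-11305, 6029)) = Add(Rational(-1344, 571), Rational(-11305, 6029)) = Rational(-14558131, 3442559)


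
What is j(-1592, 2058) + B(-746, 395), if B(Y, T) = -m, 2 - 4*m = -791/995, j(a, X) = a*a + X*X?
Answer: 26943912659/3980 ≈ 6.7698e+6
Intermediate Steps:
j(a, X) = X² + a² (j(a, X) = a² + X² = X² + a²)
m = 2781/3980 (m = ½ - (-791)/(4*995) = ½ - ¼*(-791/995) = ½ + 791/3980 = 2781/3980 ≈ 0.69874)
B(Y, T) = -2781/3980 (B(Y, T) = -1*2781/3980 = -2781/3980)
j(-1592, 2058) + B(-746, 395) = (2058² + (-1592)²) - 2781/3980 = (4235364 + 2534464) - 2781/3980 = 6769828 - 2781/3980 = 26943912659/3980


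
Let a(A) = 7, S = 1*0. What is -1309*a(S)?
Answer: -9163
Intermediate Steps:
S = 0
-1309*a(S) = -1309*7 = -9163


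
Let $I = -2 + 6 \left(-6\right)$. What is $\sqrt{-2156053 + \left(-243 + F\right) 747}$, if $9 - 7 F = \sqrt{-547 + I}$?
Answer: $\frac{\sqrt{-114494065 - 15687 i \sqrt{65}}}{7} \approx 0.84426 - 1528.6 i$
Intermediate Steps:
$I = -38$ ($I = -2 - 36 = -38$)
$F = \frac{9}{7} - \frac{3 i \sqrt{65}}{7}$ ($F = \frac{9}{7} - \frac{\sqrt{-547 - 38}}{7} = \frac{9}{7} - \frac{\sqrt{-585}}{7} = \frac{9}{7} - \frac{3 i \sqrt{65}}{7} \approx 1.2857 - 3.4553 i$)
$\sqrt{-2156053 + \left(-243 + F\right) 747} = \sqrt{-2156053 + \left(-243 + \left(\frac{9}{7} - \frac{3 i \sqrt{65}}{7}\right)\right) 747} = \sqrt{-2156053 + \left(- \frac{1692}{7} - \frac{3 i \sqrt{65}}{7}\right) 747} = \sqrt{-2156053 - \left(\frac{1263924}{7} + \frac{2241 i \sqrt{65}}{7}\right)} = \sqrt{- \frac{16356295}{7} - \frac{2241 i \sqrt{65}}{7}}$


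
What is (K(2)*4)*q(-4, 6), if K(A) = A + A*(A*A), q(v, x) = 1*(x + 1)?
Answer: 280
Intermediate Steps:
q(v, x) = 1 + x (q(v, x) = 1*(1 + x) = 1 + x)
K(A) = A + A³ (K(A) = A + A*A² = A + A³)
(K(2)*4)*q(-4, 6) = ((2 + 2³)*4)*(1 + 6) = ((2 + 8)*4)*7 = (10*4)*7 = 40*7 = 280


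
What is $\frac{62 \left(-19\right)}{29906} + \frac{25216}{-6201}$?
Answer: $- \frac{20037223}{4880187} \approx -4.1058$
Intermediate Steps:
$\frac{62 \left(-19\right)}{29906} + \frac{25216}{-6201} = \left(-1178\right) \frac{1}{29906} + 25216 \left(- \frac{1}{6201}\right) = - \frac{31}{787} - \frac{25216}{6201} = - \frac{20037223}{4880187}$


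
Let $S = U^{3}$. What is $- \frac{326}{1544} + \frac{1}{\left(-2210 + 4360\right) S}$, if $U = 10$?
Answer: $- \frac{87612307}{414950000} \approx -0.21114$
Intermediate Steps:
$S = 1000$ ($S = 10^{3} = 1000$)
$- \frac{326}{1544} + \frac{1}{\left(-2210 + 4360\right) S} = - \frac{326}{1544} + \frac{1}{\left(-2210 + 4360\right) 1000} = \left(-326\right) \frac{1}{1544} + \frac{1}{2150} \cdot \frac{1}{1000} = - \frac{163}{772} + \frac{1}{2150} \cdot \frac{1}{1000} = - \frac{163}{772} + \frac{1}{2150000} = - \frac{87612307}{414950000}$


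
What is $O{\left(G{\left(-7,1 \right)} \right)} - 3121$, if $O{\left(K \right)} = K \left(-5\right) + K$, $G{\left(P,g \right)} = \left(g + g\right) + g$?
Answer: $-3133$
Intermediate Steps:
$G{\left(P,g \right)} = 3 g$ ($G{\left(P,g \right)} = 2 g + g = 3 g$)
$O{\left(K \right)} = - 4 K$ ($O{\left(K \right)} = - 5 K + K = - 4 K$)
$O{\left(G{\left(-7,1 \right)} \right)} - 3121 = - 4 \cdot 3 \cdot 1 - 3121 = \left(-4\right) 3 - 3121 = -12 - 3121 = -3133$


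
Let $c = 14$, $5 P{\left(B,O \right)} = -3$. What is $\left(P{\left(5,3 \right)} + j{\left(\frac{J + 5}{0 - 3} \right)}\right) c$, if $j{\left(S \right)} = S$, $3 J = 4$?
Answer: $- \frac{1708}{45} \approx -37.956$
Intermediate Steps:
$J = \frac{4}{3}$ ($J = \frac{1}{3} \cdot 4 = \frac{4}{3} \approx 1.3333$)
$P{\left(B,O \right)} = - \frac{3}{5}$ ($P{\left(B,O \right)} = \frac{1}{5} \left(-3\right) = - \frac{3}{5}$)
$\left(P{\left(5,3 \right)} + j{\left(\frac{J + 5}{0 - 3} \right)}\right) c = \left(- \frac{3}{5} + \frac{\frac{4}{3} + 5}{0 - 3}\right) 14 = \left(- \frac{3}{5} + \frac{19}{3 \left(-3\right)}\right) 14 = \left(- \frac{3}{5} + \frac{19}{3} \left(- \frac{1}{3}\right)\right) 14 = \left(- \frac{3}{5} - \frac{19}{9}\right) 14 = \left(- \frac{122}{45}\right) 14 = - \frac{1708}{45}$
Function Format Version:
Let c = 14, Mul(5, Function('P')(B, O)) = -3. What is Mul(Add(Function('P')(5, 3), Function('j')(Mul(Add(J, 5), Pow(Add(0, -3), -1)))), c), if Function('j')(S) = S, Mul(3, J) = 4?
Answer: Rational(-1708, 45) ≈ -37.956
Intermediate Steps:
J = Rational(4, 3) (J = Mul(Rational(1, 3), 4) = Rational(4, 3) ≈ 1.3333)
Function('P')(B, O) = Rational(-3, 5) (Function('P')(B, O) = Mul(Rational(1, 5), -3) = Rational(-3, 5))
Mul(Add(Function('P')(5, 3), Function('j')(Mul(Add(J, 5), Pow(Add(0, -3), -1)))), c) = Mul(Add(Rational(-3, 5), Mul(Add(Rational(4, 3), 5), Pow(Add(0, -3), -1))), 14) = Mul(Add(Rational(-3, 5), Mul(Rational(19, 3), Pow(-3, -1))), 14) = Mul(Add(Rational(-3, 5), Mul(Rational(19, 3), Rational(-1, 3))), 14) = Mul(Add(Rational(-3, 5), Rational(-19, 9)), 14) = Mul(Rational(-122, 45), 14) = Rational(-1708, 45)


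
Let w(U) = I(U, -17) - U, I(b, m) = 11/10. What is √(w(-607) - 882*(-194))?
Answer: √17171610/10 ≈ 414.39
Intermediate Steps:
I(b, m) = 11/10 (I(b, m) = 11*(⅒) = 11/10)
w(U) = 11/10 - U
√(w(-607) - 882*(-194)) = √((11/10 - 1*(-607)) - 882*(-194)) = √((11/10 + 607) + 171108) = √(6081/10 + 171108) = √(1717161/10) = √17171610/10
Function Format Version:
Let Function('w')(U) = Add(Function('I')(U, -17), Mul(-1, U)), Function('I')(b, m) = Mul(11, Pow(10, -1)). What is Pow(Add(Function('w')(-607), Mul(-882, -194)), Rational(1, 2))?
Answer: Mul(Rational(1, 10), Pow(17171610, Rational(1, 2))) ≈ 414.39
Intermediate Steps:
Function('I')(b, m) = Rational(11, 10) (Function('I')(b, m) = Mul(11, Rational(1, 10)) = Rational(11, 10))
Function('w')(U) = Add(Rational(11, 10), Mul(-1, U))
Pow(Add(Function('w')(-607), Mul(-882, -194)), Rational(1, 2)) = Pow(Add(Add(Rational(11, 10), Mul(-1, -607)), Mul(-882, -194)), Rational(1, 2)) = Pow(Add(Add(Rational(11, 10), 607), 171108), Rational(1, 2)) = Pow(Add(Rational(6081, 10), 171108), Rational(1, 2)) = Pow(Rational(1717161, 10), Rational(1, 2)) = Mul(Rational(1, 10), Pow(17171610, Rational(1, 2)))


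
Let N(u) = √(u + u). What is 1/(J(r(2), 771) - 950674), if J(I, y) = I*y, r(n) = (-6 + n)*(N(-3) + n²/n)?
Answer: I/(2*(-478421*I + 1542*√6)) ≈ -1.045e-6 + 8.2505e-9*I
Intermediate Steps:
N(u) = √2*√u (N(u) = √(2*u) = √2*√u)
r(n) = (-6 + n)*(n + I*√6) (r(n) = (-6 + n)*(√2*√(-3) + n²/n) = (-6 + n)*(√2*(I*√3) + n) = (-6 + n)*(I*√6 + n) = (-6 + n)*(n + I*√6))
1/(J(r(2), 771) - 950674) = 1/((2² - 6*2 - 6*I*√6 + I*2*√6)*771 - 950674) = 1/((4 - 12 - 6*I*√6 + 2*I*√6)*771 - 950674) = 1/((-8 - 4*I*√6)*771 - 950674) = 1/((-6168 - 3084*I*√6) - 950674) = 1/(-956842 - 3084*I*√6)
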